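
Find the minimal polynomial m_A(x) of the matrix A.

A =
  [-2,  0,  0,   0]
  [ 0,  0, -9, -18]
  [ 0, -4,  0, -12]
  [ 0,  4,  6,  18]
x^3 - 10*x^2 + 12*x + 72

The characteristic polynomial is χ_A(x) = (x - 6)^3*(x + 2), so the eigenvalues are known. The minimal polynomial is
  m_A(x) = Π_λ (x − λ)^{k_λ}
where k_λ is the size of the *largest* Jordan block for λ (equivalently, the smallest k with (A − λI)^k v = 0 for every generalised eigenvector v of λ).

  λ = -2: largest Jordan block has size 1, contributing (x + 2)
  λ = 6: largest Jordan block has size 2, contributing (x − 6)^2

So m_A(x) = (x - 6)^2*(x + 2) = x^3 - 10*x^2 + 12*x + 72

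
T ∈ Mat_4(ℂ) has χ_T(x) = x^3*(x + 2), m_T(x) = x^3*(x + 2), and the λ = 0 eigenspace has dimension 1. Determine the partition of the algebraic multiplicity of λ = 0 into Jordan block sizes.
Block sizes for λ = 0: [3]

Step 1 — from the characteristic polynomial, algebraic multiplicity of λ = 0 is 3. From dim ker(T − (0)·I) = 1, there are exactly 1 Jordan blocks for λ = 0.
Step 2 — from the minimal polynomial, the factor (x − 0)^3 tells us the largest block for λ = 0 has size 3.
Step 3 — with total size 3, 1 blocks, and largest block 3, the block sizes (in nonincreasing order) are [3].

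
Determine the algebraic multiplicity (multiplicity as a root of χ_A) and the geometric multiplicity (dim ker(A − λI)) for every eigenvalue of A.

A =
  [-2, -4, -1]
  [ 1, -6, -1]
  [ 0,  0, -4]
λ = -4: alg = 3, geom = 1

Step 1 — factor the characteristic polynomial to read off the algebraic multiplicities:
  χ_A(x) = (x + 4)^3

Step 2 — compute geometric multiplicities via the rank-nullity identity g(λ) = n − rank(A − λI):
  rank(A − (-4)·I) = 2, so dim ker(A − (-4)·I) = n − 2 = 1

Summary:
  λ = -4: algebraic multiplicity = 3, geometric multiplicity = 1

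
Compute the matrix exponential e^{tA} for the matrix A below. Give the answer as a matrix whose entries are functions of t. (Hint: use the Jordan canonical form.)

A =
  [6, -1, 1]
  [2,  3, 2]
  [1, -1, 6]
e^{tA} =
  [t*exp(5*t) + exp(5*t), -t*exp(5*t), t*exp(5*t)]
  [2*t*exp(5*t), -2*t*exp(5*t) + exp(5*t), 2*t*exp(5*t)]
  [t*exp(5*t), -t*exp(5*t), t*exp(5*t) + exp(5*t)]

Strategy: write A = P · J · P⁻¹ where J is a Jordan canonical form, so e^{tA} = P · e^{tJ} · P⁻¹, and e^{tJ} can be computed block-by-block.

A has Jordan form
J =
  [5, 1, 0]
  [0, 5, 0]
  [0, 0, 5]
(up to reordering of blocks).

Per-block formulas:
  For a 2×2 Jordan block J_2(5): exp(t · J_2(5)) = e^(5t)·(I + t·N), where N is the 2×2 nilpotent shift.
  For a 1×1 block at λ = 5: exp(t · [5]) = [e^(5t)].

After assembling e^{tJ} and conjugating by P, we get:

e^{tA} =
  [t*exp(5*t) + exp(5*t), -t*exp(5*t), t*exp(5*t)]
  [2*t*exp(5*t), -2*t*exp(5*t) + exp(5*t), 2*t*exp(5*t)]
  [t*exp(5*t), -t*exp(5*t), t*exp(5*t) + exp(5*t)]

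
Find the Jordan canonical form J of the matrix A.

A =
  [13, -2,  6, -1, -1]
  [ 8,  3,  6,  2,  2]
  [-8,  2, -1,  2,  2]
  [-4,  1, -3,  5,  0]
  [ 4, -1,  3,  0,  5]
J_2(5) ⊕ J_2(5) ⊕ J_1(5)

The characteristic polynomial is
  det(x·I − A) = x^5 - 25*x^4 + 250*x^3 - 1250*x^2 + 3125*x - 3125 = (x - 5)^5

Eigenvalues and multiplicities (the geometric multiplicity of λ is n − rank(A − λI), which equals the number of Jordan blocks for λ):
  λ = 5: algebraic multiplicity = 5, geometric multiplicity = 3

Determining the block sizes for each eigenvalue:
  λ = 5: with am = 5 and gm = 3, the partition is not yet determined (e.g. several partitions of 5 into 3 parts exist). Let N = A − (5)·I. Computing rank(N^1) = 2, rank(N^2) = 0; the number of blocks of size ≥ j is rank(N^{j−1}) − rank(N^j), giving [3, 2]. So we have 2 block(s) of size 2, 1 block(s) of size 1 → block sizes [2, 2, 1]

Assembling the blocks gives a Jordan form
J =
  [5, 1, 0, 0, 0]
  [0, 5, 0, 0, 0]
  [0, 0, 5, 1, 0]
  [0, 0, 0, 5, 0]
  [0, 0, 0, 0, 5]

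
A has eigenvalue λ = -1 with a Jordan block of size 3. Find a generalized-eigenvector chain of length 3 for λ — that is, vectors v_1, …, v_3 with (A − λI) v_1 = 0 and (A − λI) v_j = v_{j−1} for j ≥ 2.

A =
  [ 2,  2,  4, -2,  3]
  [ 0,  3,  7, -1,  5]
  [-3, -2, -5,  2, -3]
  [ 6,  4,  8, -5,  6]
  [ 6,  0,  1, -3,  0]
A Jordan chain for λ = -1 of length 3:
v_1 = (3, 3, -3, 6, 3)ᵀ
v_2 = (3, 0, -3, 6, 6)ᵀ
v_3 = (1, 0, 0, 0, 0)ᵀ

Let N = A − (-1)·I. We want v_3 with N^3 v_3 = 0 but N^2 v_3 ≠ 0; then v_{j-1} := N · v_j for j = 3, …, 2.

Pick v_3 = (1, 0, 0, 0, 0)ᵀ.
Then v_2 = N · v_3 = (3, 0, -3, 6, 6)ᵀ.
Then v_1 = N · v_2 = (3, 3, -3, 6, 3)ᵀ.

Sanity check: (A − (-1)·I) v_1 = (0, 0, 0, 0, 0)ᵀ = 0. ✓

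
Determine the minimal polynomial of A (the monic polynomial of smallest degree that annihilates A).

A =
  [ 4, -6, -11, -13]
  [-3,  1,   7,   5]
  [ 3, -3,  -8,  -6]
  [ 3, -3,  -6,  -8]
x^3 + 9*x^2 + 24*x + 20

The characteristic polynomial is χ_A(x) = (x + 2)^3*(x + 5), so the eigenvalues are known. The minimal polynomial is
  m_A(x) = Π_λ (x − λ)^{k_λ}
where k_λ is the size of the *largest* Jordan block for λ (equivalently, the smallest k with (A − λI)^k v = 0 for every generalised eigenvector v of λ).

  λ = -5: largest Jordan block has size 1, contributing (x + 5)
  λ = -2: largest Jordan block has size 2, contributing (x + 2)^2

So m_A(x) = (x + 2)^2*(x + 5) = x^3 + 9*x^2 + 24*x + 20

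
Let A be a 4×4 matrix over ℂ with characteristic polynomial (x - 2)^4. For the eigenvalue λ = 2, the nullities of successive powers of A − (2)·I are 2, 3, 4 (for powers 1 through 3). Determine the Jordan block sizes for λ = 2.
Block sizes for λ = 2: [3, 1]

From the dimensions of kernels of powers, the number of Jordan blocks of size at least j is d_j − d_{j−1} where d_j = dim ker(N^j) (with d_0 = 0). Computing the differences gives [2, 1, 1].
The number of blocks of size exactly k is (#blocks of size ≥ k) − (#blocks of size ≥ k + 1), so the partition is: 1 block(s) of size 1, 1 block(s) of size 3.
In nonincreasing order the block sizes are [3, 1].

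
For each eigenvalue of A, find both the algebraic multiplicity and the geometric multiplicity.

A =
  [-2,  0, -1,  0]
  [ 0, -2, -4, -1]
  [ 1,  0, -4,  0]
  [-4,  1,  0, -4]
λ = -3: alg = 4, geom = 2

Step 1 — factor the characteristic polynomial to read off the algebraic multiplicities:
  χ_A(x) = (x + 3)^4

Step 2 — compute geometric multiplicities via the rank-nullity identity g(λ) = n − rank(A − λI):
  rank(A − (-3)·I) = 2, so dim ker(A − (-3)·I) = n − 2 = 2

Summary:
  λ = -3: algebraic multiplicity = 4, geometric multiplicity = 2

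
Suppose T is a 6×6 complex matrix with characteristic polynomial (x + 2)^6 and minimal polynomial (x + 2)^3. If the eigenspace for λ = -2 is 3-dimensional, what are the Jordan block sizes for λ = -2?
Block sizes for λ = -2: [3, 2, 1]

Step 1 — from the characteristic polynomial, algebraic multiplicity of λ = -2 is 6. From dim ker(T − (-2)·I) = 3, there are exactly 3 Jordan blocks for λ = -2.
Step 2 — from the minimal polynomial, the factor (x + 2)^3 tells us the largest block for λ = -2 has size 3.
Step 3 — with total size 6, 3 blocks, and largest block 3, the block sizes (in nonincreasing order) are [3, 2, 1].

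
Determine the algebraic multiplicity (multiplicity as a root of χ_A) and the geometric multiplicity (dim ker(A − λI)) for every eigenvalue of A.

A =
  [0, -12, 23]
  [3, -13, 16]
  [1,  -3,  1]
λ = -4: alg = 3, geom = 1

Step 1 — factor the characteristic polynomial to read off the algebraic multiplicities:
  χ_A(x) = (x + 4)^3

Step 2 — compute geometric multiplicities via the rank-nullity identity g(λ) = n − rank(A − λI):
  rank(A − (-4)·I) = 2, so dim ker(A − (-4)·I) = n − 2 = 1

Summary:
  λ = -4: algebraic multiplicity = 3, geometric multiplicity = 1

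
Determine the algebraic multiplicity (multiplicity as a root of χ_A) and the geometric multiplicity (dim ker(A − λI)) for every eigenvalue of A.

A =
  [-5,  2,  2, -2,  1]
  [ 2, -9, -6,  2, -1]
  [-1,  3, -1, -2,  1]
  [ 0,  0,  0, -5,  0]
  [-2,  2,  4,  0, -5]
λ = -5: alg = 5, geom = 3

Step 1 — factor the characteristic polynomial to read off the algebraic multiplicities:
  χ_A(x) = (x + 5)^5

Step 2 — compute geometric multiplicities via the rank-nullity identity g(λ) = n − rank(A − λI):
  rank(A − (-5)·I) = 2, so dim ker(A − (-5)·I) = n − 2 = 3

Summary:
  λ = -5: algebraic multiplicity = 5, geometric multiplicity = 3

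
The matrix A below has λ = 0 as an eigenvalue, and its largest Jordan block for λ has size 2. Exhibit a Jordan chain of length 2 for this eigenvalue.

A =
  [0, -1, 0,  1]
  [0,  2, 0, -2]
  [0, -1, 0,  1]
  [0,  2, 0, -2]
A Jordan chain for λ = 0 of length 2:
v_1 = (-1, 2, -1, 2)ᵀ
v_2 = (0, 1, 0, 0)ᵀ

Let N = A − (0)·I. We want v_2 with N^2 v_2 = 0 but N^1 v_2 ≠ 0; then v_{j-1} := N · v_j for j = 2, …, 2.

Pick v_2 = (0, 1, 0, 0)ᵀ.
Then v_1 = N · v_2 = (-1, 2, -1, 2)ᵀ.

Sanity check: (A − (0)·I) v_1 = (0, 0, 0, 0)ᵀ = 0. ✓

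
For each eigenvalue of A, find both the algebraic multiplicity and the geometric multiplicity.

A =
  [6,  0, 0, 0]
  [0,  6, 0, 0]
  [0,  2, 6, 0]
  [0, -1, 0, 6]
λ = 6: alg = 4, geom = 3

Step 1 — factor the characteristic polynomial to read off the algebraic multiplicities:
  χ_A(x) = (x - 6)^4

Step 2 — compute geometric multiplicities via the rank-nullity identity g(λ) = n − rank(A − λI):
  rank(A − (6)·I) = 1, so dim ker(A − (6)·I) = n − 1 = 3

Summary:
  λ = 6: algebraic multiplicity = 4, geometric multiplicity = 3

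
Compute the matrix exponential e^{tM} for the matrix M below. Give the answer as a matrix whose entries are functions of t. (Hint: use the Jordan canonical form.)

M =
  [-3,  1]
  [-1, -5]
e^{tM} =
  [t*exp(-4*t) + exp(-4*t), t*exp(-4*t)]
  [-t*exp(-4*t), -t*exp(-4*t) + exp(-4*t)]

Strategy: write M = P · J · P⁻¹ where J is a Jordan canonical form, so e^{tM} = P · e^{tJ} · P⁻¹, and e^{tJ} can be computed block-by-block.

M has Jordan form
J =
  [-4,  1]
  [ 0, -4]
(up to reordering of blocks).

Per-block formulas:
  For a 2×2 Jordan block J_2(-4): exp(t · J_2(-4)) = e^(-4t)·(I + t·N), where N is the 2×2 nilpotent shift.

After assembling e^{tJ} and conjugating by P, we get:

e^{tM} =
  [t*exp(-4*t) + exp(-4*t), t*exp(-4*t)]
  [-t*exp(-4*t), -t*exp(-4*t) + exp(-4*t)]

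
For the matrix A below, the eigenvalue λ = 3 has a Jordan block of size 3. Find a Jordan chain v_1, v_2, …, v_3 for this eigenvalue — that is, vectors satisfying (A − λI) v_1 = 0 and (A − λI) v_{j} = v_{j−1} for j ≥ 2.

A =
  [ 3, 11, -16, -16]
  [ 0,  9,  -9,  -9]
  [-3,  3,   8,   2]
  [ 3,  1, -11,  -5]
A Jordan chain for λ = 3 of length 3:
v_1 = (2, 0, 2, -2)ᵀ
v_2 = (11, 6, 3, 1)ᵀ
v_3 = (0, 1, 0, 0)ᵀ

Let N = A − (3)·I. We want v_3 with N^3 v_3 = 0 but N^2 v_3 ≠ 0; then v_{j-1} := N · v_j for j = 3, …, 2.

Pick v_3 = (0, 1, 0, 0)ᵀ.
Then v_2 = N · v_3 = (11, 6, 3, 1)ᵀ.
Then v_1 = N · v_2 = (2, 0, 2, -2)ᵀ.

Sanity check: (A − (3)·I) v_1 = (0, 0, 0, 0)ᵀ = 0. ✓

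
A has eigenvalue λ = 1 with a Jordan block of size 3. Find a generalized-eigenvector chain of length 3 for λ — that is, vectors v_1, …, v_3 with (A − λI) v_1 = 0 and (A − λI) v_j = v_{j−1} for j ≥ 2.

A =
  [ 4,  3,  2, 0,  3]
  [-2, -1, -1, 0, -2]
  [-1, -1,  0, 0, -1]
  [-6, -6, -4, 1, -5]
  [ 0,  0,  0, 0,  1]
A Jordan chain for λ = 1 of length 3:
v_1 = (1, -1, 0, -2, 0)ᵀ
v_2 = (3, -2, -1, -6, 0)ᵀ
v_3 = (1, 0, 0, 0, 0)ᵀ

Let N = A − (1)·I. We want v_3 with N^3 v_3 = 0 but N^2 v_3 ≠ 0; then v_{j-1} := N · v_j for j = 3, …, 2.

Pick v_3 = (1, 0, 0, 0, 0)ᵀ.
Then v_2 = N · v_3 = (3, -2, -1, -6, 0)ᵀ.
Then v_1 = N · v_2 = (1, -1, 0, -2, 0)ᵀ.

Sanity check: (A − (1)·I) v_1 = (0, 0, 0, 0, 0)ᵀ = 0. ✓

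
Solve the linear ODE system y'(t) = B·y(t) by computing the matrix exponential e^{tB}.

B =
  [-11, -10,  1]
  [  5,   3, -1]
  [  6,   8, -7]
e^{tB} =
  [-4*t^2*exp(-5*t) - 6*t*exp(-5*t) + exp(-5*t), -6*t^2*exp(-5*t) - 10*t*exp(-5*t), t^2*exp(-5*t) + t*exp(-5*t)]
  [2*t^2*exp(-5*t) + 5*t*exp(-5*t), 3*t^2*exp(-5*t) + 8*t*exp(-5*t) + exp(-5*t), -t^2*exp(-5*t)/2 - t*exp(-5*t)]
  [-4*t^2*exp(-5*t) + 6*t*exp(-5*t), -6*t^2*exp(-5*t) + 8*t*exp(-5*t), t^2*exp(-5*t) - 2*t*exp(-5*t) + exp(-5*t)]

Strategy: write B = P · J · P⁻¹ where J is a Jordan canonical form, so e^{tB} = P · e^{tJ} · P⁻¹, and e^{tJ} can be computed block-by-block.

B has Jordan form
J =
  [-5,  1,  0]
  [ 0, -5,  1]
  [ 0,  0, -5]
(up to reordering of blocks).

Per-block formulas:
  For a 3×3 Jordan block J_3(-5): exp(t · J_3(-5)) = e^(-5t)·(I + t·N + (t^2/2)·N^2), where N is the 3×3 nilpotent shift.

After assembling e^{tJ} and conjugating by P, we get:

e^{tB} =
  [-4*t^2*exp(-5*t) - 6*t*exp(-5*t) + exp(-5*t), -6*t^2*exp(-5*t) - 10*t*exp(-5*t), t^2*exp(-5*t) + t*exp(-5*t)]
  [2*t^2*exp(-5*t) + 5*t*exp(-5*t), 3*t^2*exp(-5*t) + 8*t*exp(-5*t) + exp(-5*t), -t^2*exp(-5*t)/2 - t*exp(-5*t)]
  [-4*t^2*exp(-5*t) + 6*t*exp(-5*t), -6*t^2*exp(-5*t) + 8*t*exp(-5*t), t^2*exp(-5*t) - 2*t*exp(-5*t) + exp(-5*t)]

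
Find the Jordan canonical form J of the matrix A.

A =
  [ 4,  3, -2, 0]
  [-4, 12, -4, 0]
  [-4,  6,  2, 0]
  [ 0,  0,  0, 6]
J_2(6) ⊕ J_1(6) ⊕ J_1(6)

The characteristic polynomial is
  det(x·I − A) = x^4 - 24*x^3 + 216*x^2 - 864*x + 1296 = (x - 6)^4

Eigenvalues and multiplicities (the geometric multiplicity of λ is n − rank(A − λI), which equals the number of Jordan blocks for λ):
  λ = 6: algebraic multiplicity = 4, geometric multiplicity = 3

Determining the block sizes for each eigenvalue:
  λ = 6: 3 blocks summing to 4 forces exactly one block of size 2 and the rest size 1 → block sizes [2, 1, 1]

Assembling the blocks gives a Jordan form
J =
  [6, 1, 0, 0]
  [0, 6, 0, 0]
  [0, 0, 6, 0]
  [0, 0, 0, 6]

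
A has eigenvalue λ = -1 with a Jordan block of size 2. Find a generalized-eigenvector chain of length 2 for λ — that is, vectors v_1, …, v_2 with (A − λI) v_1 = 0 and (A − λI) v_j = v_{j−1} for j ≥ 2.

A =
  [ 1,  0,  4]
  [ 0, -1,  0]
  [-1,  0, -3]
A Jordan chain for λ = -1 of length 2:
v_1 = (2, 0, -1)ᵀ
v_2 = (1, 0, 0)ᵀ

Let N = A − (-1)·I. We want v_2 with N^2 v_2 = 0 but N^1 v_2 ≠ 0; then v_{j-1} := N · v_j for j = 2, …, 2.

Pick v_2 = (1, 0, 0)ᵀ.
Then v_1 = N · v_2 = (2, 0, -1)ᵀ.

Sanity check: (A − (-1)·I) v_1 = (0, 0, 0)ᵀ = 0. ✓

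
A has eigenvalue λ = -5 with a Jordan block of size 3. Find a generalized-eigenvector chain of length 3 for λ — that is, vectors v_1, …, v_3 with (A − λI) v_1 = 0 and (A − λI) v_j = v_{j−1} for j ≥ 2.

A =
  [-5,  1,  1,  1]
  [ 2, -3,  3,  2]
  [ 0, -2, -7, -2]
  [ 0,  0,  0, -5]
A Jordan chain for λ = -5 of length 3:
v_1 = (2, 4, -4, 0)ᵀ
v_2 = (0, 2, 0, 0)ᵀ
v_3 = (1, 0, 0, 0)ᵀ

Let N = A − (-5)·I. We want v_3 with N^3 v_3 = 0 but N^2 v_3 ≠ 0; then v_{j-1} := N · v_j for j = 3, …, 2.

Pick v_3 = (1, 0, 0, 0)ᵀ.
Then v_2 = N · v_3 = (0, 2, 0, 0)ᵀ.
Then v_1 = N · v_2 = (2, 4, -4, 0)ᵀ.

Sanity check: (A − (-5)·I) v_1 = (0, 0, 0, 0)ᵀ = 0. ✓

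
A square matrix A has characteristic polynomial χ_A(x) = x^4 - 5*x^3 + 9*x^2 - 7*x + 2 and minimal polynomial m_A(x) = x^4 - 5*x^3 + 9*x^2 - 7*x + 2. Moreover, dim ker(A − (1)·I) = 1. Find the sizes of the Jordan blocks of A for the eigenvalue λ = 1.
Block sizes for λ = 1: [3]

Step 1 — from the characteristic polynomial, algebraic multiplicity of λ = 1 is 3. From dim ker(A − (1)·I) = 1, there are exactly 1 Jordan blocks for λ = 1.
Step 2 — from the minimal polynomial, the factor (x − 1)^3 tells us the largest block for λ = 1 has size 3.
Step 3 — with total size 3, 1 blocks, and largest block 3, the block sizes (in nonincreasing order) are [3].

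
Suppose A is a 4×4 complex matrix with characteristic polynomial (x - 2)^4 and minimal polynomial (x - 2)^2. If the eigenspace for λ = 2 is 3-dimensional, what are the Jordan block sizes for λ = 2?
Block sizes for λ = 2: [2, 1, 1]

Step 1 — from the characteristic polynomial, algebraic multiplicity of λ = 2 is 4. From dim ker(A − (2)·I) = 3, there are exactly 3 Jordan blocks for λ = 2.
Step 2 — from the minimal polynomial, the factor (x − 2)^2 tells us the largest block for λ = 2 has size 2.
Step 3 — with total size 4, 3 blocks, and largest block 2, the block sizes (in nonincreasing order) are [2, 1, 1].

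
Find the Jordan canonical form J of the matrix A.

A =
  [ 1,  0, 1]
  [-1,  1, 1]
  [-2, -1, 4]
J_3(2)

The characteristic polynomial is
  det(x·I − A) = x^3 - 6*x^2 + 12*x - 8 = (x - 2)^3

Eigenvalues and multiplicities (the geometric multiplicity of λ is n − rank(A − λI), which equals the number of Jordan blocks for λ):
  λ = 2: algebraic multiplicity = 3, geometric multiplicity = 1

Determining the block sizes for each eigenvalue:
  λ = 2: one block (gm = 1), so the single block has size am = 3 → block sizes [3]

Assembling the blocks gives a Jordan form
J =
  [2, 1, 0]
  [0, 2, 1]
  [0, 0, 2]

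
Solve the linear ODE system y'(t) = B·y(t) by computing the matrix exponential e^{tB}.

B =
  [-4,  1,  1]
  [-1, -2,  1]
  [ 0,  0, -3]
e^{tB} =
  [-t*exp(-3*t) + exp(-3*t), t*exp(-3*t), t*exp(-3*t)]
  [-t*exp(-3*t), t*exp(-3*t) + exp(-3*t), t*exp(-3*t)]
  [0, 0, exp(-3*t)]

Strategy: write B = P · J · P⁻¹ where J is a Jordan canonical form, so e^{tB} = P · e^{tJ} · P⁻¹, and e^{tJ} can be computed block-by-block.

B has Jordan form
J =
  [-3,  1,  0]
  [ 0, -3,  0]
  [ 0,  0, -3]
(up to reordering of blocks).

Per-block formulas:
  For a 1×1 block at λ = -3: exp(t · [-3]) = [e^(-3t)].
  For a 2×2 Jordan block J_2(-3): exp(t · J_2(-3)) = e^(-3t)·(I + t·N), where N is the 2×2 nilpotent shift.

After assembling e^{tJ} and conjugating by P, we get:

e^{tB} =
  [-t*exp(-3*t) + exp(-3*t), t*exp(-3*t), t*exp(-3*t)]
  [-t*exp(-3*t), t*exp(-3*t) + exp(-3*t), t*exp(-3*t)]
  [0, 0, exp(-3*t)]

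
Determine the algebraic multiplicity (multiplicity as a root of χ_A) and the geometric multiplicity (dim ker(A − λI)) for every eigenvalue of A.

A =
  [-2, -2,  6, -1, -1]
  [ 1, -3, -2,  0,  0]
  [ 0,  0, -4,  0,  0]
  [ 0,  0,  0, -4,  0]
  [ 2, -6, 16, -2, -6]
λ = -4: alg = 4, geom = 3; λ = -3: alg = 1, geom = 1

Step 1 — factor the characteristic polynomial to read off the algebraic multiplicities:
  χ_A(x) = (x + 3)*(x + 4)^4

Step 2 — compute geometric multiplicities via the rank-nullity identity g(λ) = n − rank(A − λI):
  rank(A − (-4)·I) = 2, so dim ker(A − (-4)·I) = n − 2 = 3
  rank(A − (-3)·I) = 4, so dim ker(A − (-3)·I) = n − 4 = 1

Summary:
  λ = -4: algebraic multiplicity = 4, geometric multiplicity = 3
  λ = -3: algebraic multiplicity = 1, geometric multiplicity = 1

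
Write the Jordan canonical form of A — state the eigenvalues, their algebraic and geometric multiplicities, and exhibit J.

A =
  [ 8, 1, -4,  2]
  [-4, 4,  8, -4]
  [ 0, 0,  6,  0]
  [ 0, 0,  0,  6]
J_2(6) ⊕ J_1(6) ⊕ J_1(6)

The characteristic polynomial is
  det(x·I − A) = x^4 - 24*x^3 + 216*x^2 - 864*x + 1296 = (x - 6)^4

Eigenvalues and multiplicities (the geometric multiplicity of λ is n − rank(A − λI), which equals the number of Jordan blocks for λ):
  λ = 6: algebraic multiplicity = 4, geometric multiplicity = 3

Determining the block sizes for each eigenvalue:
  λ = 6: 3 blocks summing to 4 forces exactly one block of size 2 and the rest size 1 → block sizes [2, 1, 1]

Assembling the blocks gives a Jordan form
J =
  [6, 1, 0, 0]
  [0, 6, 0, 0]
  [0, 0, 6, 0]
  [0, 0, 0, 6]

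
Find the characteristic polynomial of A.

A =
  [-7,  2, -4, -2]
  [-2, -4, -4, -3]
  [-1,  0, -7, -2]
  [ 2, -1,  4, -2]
x^4 + 20*x^3 + 150*x^2 + 500*x + 625

Expanding det(x·I − A) (e.g. by cofactor expansion or by noting that A is similar to its Jordan form J, which has the same characteristic polynomial as A) gives
  χ_A(x) = x^4 + 20*x^3 + 150*x^2 + 500*x + 625
which factors as (x + 5)^4. The eigenvalues (with algebraic multiplicities) are λ = -5 with multiplicity 4.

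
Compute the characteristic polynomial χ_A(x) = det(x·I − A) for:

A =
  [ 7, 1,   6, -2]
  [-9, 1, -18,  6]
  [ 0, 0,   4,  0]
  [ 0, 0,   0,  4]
x^4 - 16*x^3 + 96*x^2 - 256*x + 256

Expanding det(x·I − A) (e.g. by cofactor expansion or by noting that A is similar to its Jordan form J, which has the same characteristic polynomial as A) gives
  χ_A(x) = x^4 - 16*x^3 + 96*x^2 - 256*x + 256
which factors as (x - 4)^4. The eigenvalues (with algebraic multiplicities) are λ = 4 with multiplicity 4.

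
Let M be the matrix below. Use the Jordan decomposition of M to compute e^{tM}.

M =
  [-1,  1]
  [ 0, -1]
e^{tM} =
  [exp(-t), t*exp(-t)]
  [0, exp(-t)]

Strategy: write M = P · J · P⁻¹ where J is a Jordan canonical form, so e^{tM} = P · e^{tJ} · P⁻¹, and e^{tJ} can be computed block-by-block.

M has Jordan form
J =
  [-1,  1]
  [ 0, -1]
(up to reordering of blocks).

Per-block formulas:
  For a 2×2 Jordan block J_2(-1): exp(t · J_2(-1)) = e^(-1t)·(I + t·N), where N is the 2×2 nilpotent shift.

After assembling e^{tJ} and conjugating by P, we get:

e^{tM} =
  [exp(-t), t*exp(-t)]
  [0, exp(-t)]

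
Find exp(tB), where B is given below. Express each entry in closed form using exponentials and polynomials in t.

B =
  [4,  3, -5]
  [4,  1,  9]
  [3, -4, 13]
e^{tB} =
  [t^2*exp(6*t)/2 - 2*t*exp(6*t) + exp(6*t), -t^2*exp(6*t)/2 + 3*t*exp(6*t), t^2*exp(6*t) - 5*t*exp(6*t)]
  [-t^2*exp(6*t)/2 + 4*t*exp(6*t), t^2*exp(6*t)/2 - 5*t*exp(6*t) + exp(6*t), -t^2*exp(6*t) + 9*t*exp(6*t)]
  [-t^2*exp(6*t)/2 + 3*t*exp(6*t), t^2*exp(6*t)/2 - 4*t*exp(6*t), -t^2*exp(6*t) + 7*t*exp(6*t) + exp(6*t)]

Strategy: write B = P · J · P⁻¹ where J is a Jordan canonical form, so e^{tB} = P · e^{tJ} · P⁻¹, and e^{tJ} can be computed block-by-block.

B has Jordan form
J =
  [6, 1, 0]
  [0, 6, 1]
  [0, 0, 6]
(up to reordering of blocks).

Per-block formulas:
  For a 3×3 Jordan block J_3(6): exp(t · J_3(6)) = e^(6t)·(I + t·N + (t^2/2)·N^2), where N is the 3×3 nilpotent shift.

After assembling e^{tJ} and conjugating by P, we get:

e^{tB} =
  [t^2*exp(6*t)/2 - 2*t*exp(6*t) + exp(6*t), -t^2*exp(6*t)/2 + 3*t*exp(6*t), t^2*exp(6*t) - 5*t*exp(6*t)]
  [-t^2*exp(6*t)/2 + 4*t*exp(6*t), t^2*exp(6*t)/2 - 5*t*exp(6*t) + exp(6*t), -t^2*exp(6*t) + 9*t*exp(6*t)]
  [-t^2*exp(6*t)/2 + 3*t*exp(6*t), t^2*exp(6*t)/2 - 4*t*exp(6*t), -t^2*exp(6*t) + 7*t*exp(6*t) + exp(6*t)]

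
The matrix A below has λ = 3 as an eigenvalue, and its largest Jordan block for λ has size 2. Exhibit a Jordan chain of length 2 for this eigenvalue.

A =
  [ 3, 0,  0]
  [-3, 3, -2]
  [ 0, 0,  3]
A Jordan chain for λ = 3 of length 2:
v_1 = (0, -3, 0)ᵀ
v_2 = (1, 0, 0)ᵀ

Let N = A − (3)·I. We want v_2 with N^2 v_2 = 0 but N^1 v_2 ≠ 0; then v_{j-1} := N · v_j for j = 2, …, 2.

Pick v_2 = (1, 0, 0)ᵀ.
Then v_1 = N · v_2 = (0, -3, 0)ᵀ.

Sanity check: (A − (3)·I) v_1 = (0, 0, 0)ᵀ = 0. ✓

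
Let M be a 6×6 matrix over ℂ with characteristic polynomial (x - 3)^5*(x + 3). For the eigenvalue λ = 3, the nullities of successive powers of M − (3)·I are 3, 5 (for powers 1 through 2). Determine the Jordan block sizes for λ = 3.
Block sizes for λ = 3: [2, 2, 1]

From the dimensions of kernels of powers, the number of Jordan blocks of size at least j is d_j − d_{j−1} where d_j = dim ker(N^j) (with d_0 = 0). Computing the differences gives [3, 2].
The number of blocks of size exactly k is (#blocks of size ≥ k) − (#blocks of size ≥ k + 1), so the partition is: 1 block(s) of size 1, 2 block(s) of size 2.
In nonincreasing order the block sizes are [2, 2, 1].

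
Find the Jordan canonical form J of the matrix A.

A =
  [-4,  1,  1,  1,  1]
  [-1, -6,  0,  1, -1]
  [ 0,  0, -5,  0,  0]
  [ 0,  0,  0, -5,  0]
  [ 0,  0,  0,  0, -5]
J_3(-5) ⊕ J_1(-5) ⊕ J_1(-5)

The characteristic polynomial is
  det(x·I − A) = x^5 + 25*x^4 + 250*x^3 + 1250*x^2 + 3125*x + 3125 = (x + 5)^5

Eigenvalues and multiplicities (the geometric multiplicity of λ is n − rank(A − λI), which equals the number of Jordan blocks for λ):
  λ = -5: algebraic multiplicity = 5, geometric multiplicity = 3

Determining the block sizes for each eigenvalue:
  λ = -5: with am = 5 and gm = 3, the partition is not yet determined (e.g. several partitions of 5 into 3 parts exist). Let N = A − (-5)·I. Computing rank(N^1) = 2, rank(N^2) = 1, rank(N^3) = 0; the number of blocks of size ≥ j is rank(N^{j−1}) − rank(N^j), giving [3, 1, 1]. So we have 1 block(s) of size 3, 2 block(s) of size 1 → block sizes [3, 1, 1]

Assembling the blocks gives a Jordan form
J =
  [-5,  1,  0,  0,  0]
  [ 0, -5,  1,  0,  0]
  [ 0,  0, -5,  0,  0]
  [ 0,  0,  0, -5,  0]
  [ 0,  0,  0,  0, -5]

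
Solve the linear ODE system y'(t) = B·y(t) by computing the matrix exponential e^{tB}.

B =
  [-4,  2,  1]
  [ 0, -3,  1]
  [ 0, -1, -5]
e^{tB} =
  [exp(-4*t), t^2*exp(-4*t)/2 + 2*t*exp(-4*t), t^2*exp(-4*t)/2 + t*exp(-4*t)]
  [0, t*exp(-4*t) + exp(-4*t), t*exp(-4*t)]
  [0, -t*exp(-4*t), -t*exp(-4*t) + exp(-4*t)]

Strategy: write B = P · J · P⁻¹ where J is a Jordan canonical form, so e^{tB} = P · e^{tJ} · P⁻¹, and e^{tJ} can be computed block-by-block.

B has Jordan form
J =
  [-4,  1,  0]
  [ 0, -4,  1]
  [ 0,  0, -4]
(up to reordering of blocks).

Per-block formulas:
  For a 3×3 Jordan block J_3(-4): exp(t · J_3(-4)) = e^(-4t)·(I + t·N + (t^2/2)·N^2), where N is the 3×3 nilpotent shift.

After assembling e^{tJ} and conjugating by P, we get:

e^{tB} =
  [exp(-4*t), t^2*exp(-4*t)/2 + 2*t*exp(-4*t), t^2*exp(-4*t)/2 + t*exp(-4*t)]
  [0, t*exp(-4*t) + exp(-4*t), t*exp(-4*t)]
  [0, -t*exp(-4*t), -t*exp(-4*t) + exp(-4*t)]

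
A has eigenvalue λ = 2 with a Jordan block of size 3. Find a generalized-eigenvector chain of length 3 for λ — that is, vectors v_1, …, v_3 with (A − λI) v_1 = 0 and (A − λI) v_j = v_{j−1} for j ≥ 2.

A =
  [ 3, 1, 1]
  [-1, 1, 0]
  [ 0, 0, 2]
A Jordan chain for λ = 2 of length 3:
v_1 = (1, -1, 0)ᵀ
v_2 = (1, 0, 0)ᵀ
v_3 = (0, 0, 1)ᵀ

Let N = A − (2)·I. We want v_3 with N^3 v_3 = 0 but N^2 v_3 ≠ 0; then v_{j-1} := N · v_j for j = 3, …, 2.

Pick v_3 = (0, 0, 1)ᵀ.
Then v_2 = N · v_3 = (1, 0, 0)ᵀ.
Then v_1 = N · v_2 = (1, -1, 0)ᵀ.

Sanity check: (A − (2)·I) v_1 = (0, 0, 0)ᵀ = 0. ✓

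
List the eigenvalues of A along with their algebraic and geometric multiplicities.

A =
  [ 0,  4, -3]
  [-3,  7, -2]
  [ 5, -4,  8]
λ = 5: alg = 3, geom = 1

Step 1 — factor the characteristic polynomial to read off the algebraic multiplicities:
  χ_A(x) = (x - 5)^3

Step 2 — compute geometric multiplicities via the rank-nullity identity g(λ) = n − rank(A − λI):
  rank(A − (5)·I) = 2, so dim ker(A − (5)·I) = n − 2 = 1

Summary:
  λ = 5: algebraic multiplicity = 3, geometric multiplicity = 1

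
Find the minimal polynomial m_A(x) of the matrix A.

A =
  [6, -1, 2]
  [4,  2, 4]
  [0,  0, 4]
x^2 - 8*x + 16

The characteristic polynomial is χ_A(x) = (x - 4)^3, so the eigenvalues are known. The minimal polynomial is
  m_A(x) = Π_λ (x − λ)^{k_λ}
where k_λ is the size of the *largest* Jordan block for λ (equivalently, the smallest k with (A − λI)^k v = 0 for every generalised eigenvector v of λ).

  λ = 4: largest Jordan block has size 2, contributing (x − 4)^2

So m_A(x) = (x - 4)^2 = x^2 - 8*x + 16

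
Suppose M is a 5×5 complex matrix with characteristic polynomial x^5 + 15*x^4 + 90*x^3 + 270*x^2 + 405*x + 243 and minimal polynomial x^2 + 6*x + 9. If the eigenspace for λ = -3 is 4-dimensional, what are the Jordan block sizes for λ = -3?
Block sizes for λ = -3: [2, 1, 1, 1]

Step 1 — from the characteristic polynomial, algebraic multiplicity of λ = -3 is 5. From dim ker(M − (-3)·I) = 4, there are exactly 4 Jordan blocks for λ = -3.
Step 2 — from the minimal polynomial, the factor (x + 3)^2 tells us the largest block for λ = -3 has size 2.
Step 3 — with total size 5, 4 blocks, and largest block 2, the block sizes (in nonincreasing order) are [2, 1, 1, 1].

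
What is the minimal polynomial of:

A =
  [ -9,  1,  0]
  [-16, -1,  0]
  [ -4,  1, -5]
x^2 + 10*x + 25

The characteristic polynomial is χ_A(x) = (x + 5)^3, so the eigenvalues are known. The minimal polynomial is
  m_A(x) = Π_λ (x − λ)^{k_λ}
where k_λ is the size of the *largest* Jordan block for λ (equivalently, the smallest k with (A − λI)^k v = 0 for every generalised eigenvector v of λ).

  λ = -5: largest Jordan block has size 2, contributing (x + 5)^2

So m_A(x) = (x + 5)^2 = x^2 + 10*x + 25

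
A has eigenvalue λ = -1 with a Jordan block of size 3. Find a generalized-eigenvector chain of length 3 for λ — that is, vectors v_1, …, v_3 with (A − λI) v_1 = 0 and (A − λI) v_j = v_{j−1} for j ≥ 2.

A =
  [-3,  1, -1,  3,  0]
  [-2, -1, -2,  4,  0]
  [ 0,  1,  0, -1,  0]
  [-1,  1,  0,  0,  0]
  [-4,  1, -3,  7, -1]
A Jordan chain for λ = -1 of length 3:
v_1 = (-1, 0, -1, -1, -1)ᵀ
v_2 = (-2, -2, 0, -1, -4)ᵀ
v_3 = (1, 0, 0, 0, 0)ᵀ

Let N = A − (-1)·I. We want v_3 with N^3 v_3 = 0 but N^2 v_3 ≠ 0; then v_{j-1} := N · v_j for j = 3, …, 2.

Pick v_3 = (1, 0, 0, 0, 0)ᵀ.
Then v_2 = N · v_3 = (-2, -2, 0, -1, -4)ᵀ.
Then v_1 = N · v_2 = (-1, 0, -1, -1, -1)ᵀ.

Sanity check: (A − (-1)·I) v_1 = (0, 0, 0, 0, 0)ᵀ = 0. ✓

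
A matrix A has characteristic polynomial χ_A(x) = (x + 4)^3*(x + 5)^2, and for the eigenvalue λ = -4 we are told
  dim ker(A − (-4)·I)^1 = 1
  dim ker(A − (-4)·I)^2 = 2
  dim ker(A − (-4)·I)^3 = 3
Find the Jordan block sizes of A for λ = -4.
Block sizes for λ = -4: [3]

From the dimensions of kernels of powers, the number of Jordan blocks of size at least j is d_j − d_{j−1} where d_j = dim ker(N^j) (with d_0 = 0). Computing the differences gives [1, 1, 1].
The number of blocks of size exactly k is (#blocks of size ≥ k) − (#blocks of size ≥ k + 1), so the partition is: 1 block(s) of size 3.
In nonincreasing order the block sizes are [3].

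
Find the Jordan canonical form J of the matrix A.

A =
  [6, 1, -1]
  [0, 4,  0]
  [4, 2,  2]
J_2(4) ⊕ J_1(4)

The characteristic polynomial is
  det(x·I − A) = x^3 - 12*x^2 + 48*x - 64 = (x - 4)^3

Eigenvalues and multiplicities (the geometric multiplicity of λ is n − rank(A − λI), which equals the number of Jordan blocks for λ):
  λ = 4: algebraic multiplicity = 3, geometric multiplicity = 2

Determining the block sizes for each eigenvalue:
  λ = 4: 2 blocks summing to 3 forces exactly one block of size 2 and the rest size 1 → block sizes [2, 1]

Assembling the blocks gives a Jordan form
J =
  [4, 1, 0]
  [0, 4, 0]
  [0, 0, 4]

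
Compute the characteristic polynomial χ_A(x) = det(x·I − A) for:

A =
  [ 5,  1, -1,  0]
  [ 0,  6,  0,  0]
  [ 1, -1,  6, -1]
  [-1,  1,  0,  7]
x^4 - 24*x^3 + 216*x^2 - 864*x + 1296

Expanding det(x·I − A) (e.g. by cofactor expansion or by noting that A is similar to its Jordan form J, which has the same characteristic polynomial as A) gives
  χ_A(x) = x^4 - 24*x^3 + 216*x^2 - 864*x + 1296
which factors as (x - 6)^4. The eigenvalues (with algebraic multiplicities) are λ = 6 with multiplicity 4.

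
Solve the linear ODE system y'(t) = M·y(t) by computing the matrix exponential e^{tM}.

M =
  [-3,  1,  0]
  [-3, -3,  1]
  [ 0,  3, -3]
e^{tM} =
  [-3*t^2*exp(-3*t)/2 + exp(-3*t), t*exp(-3*t), t^2*exp(-3*t)/2]
  [-3*t*exp(-3*t), exp(-3*t), t*exp(-3*t)]
  [-9*t^2*exp(-3*t)/2, 3*t*exp(-3*t), 3*t^2*exp(-3*t)/2 + exp(-3*t)]

Strategy: write M = P · J · P⁻¹ where J is a Jordan canonical form, so e^{tM} = P · e^{tJ} · P⁻¹, and e^{tJ} can be computed block-by-block.

M has Jordan form
J =
  [-3,  1,  0]
  [ 0, -3,  1]
  [ 0,  0, -3]
(up to reordering of blocks).

Per-block formulas:
  For a 3×3 Jordan block J_3(-3): exp(t · J_3(-3)) = e^(-3t)·(I + t·N + (t^2/2)·N^2), where N is the 3×3 nilpotent shift.

After assembling e^{tJ} and conjugating by P, we get:

e^{tM} =
  [-3*t^2*exp(-3*t)/2 + exp(-3*t), t*exp(-3*t), t^2*exp(-3*t)/2]
  [-3*t*exp(-3*t), exp(-3*t), t*exp(-3*t)]
  [-9*t^2*exp(-3*t)/2, 3*t*exp(-3*t), 3*t^2*exp(-3*t)/2 + exp(-3*t)]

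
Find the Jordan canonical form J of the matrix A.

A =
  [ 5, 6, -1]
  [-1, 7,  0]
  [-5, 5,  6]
J_3(6)

The characteristic polynomial is
  det(x·I − A) = x^3 - 18*x^2 + 108*x - 216 = (x - 6)^3

Eigenvalues and multiplicities (the geometric multiplicity of λ is n − rank(A − λI), which equals the number of Jordan blocks for λ):
  λ = 6: algebraic multiplicity = 3, geometric multiplicity = 1

Determining the block sizes for each eigenvalue:
  λ = 6: one block (gm = 1), so the single block has size am = 3 → block sizes [3]

Assembling the blocks gives a Jordan form
J =
  [6, 1, 0]
  [0, 6, 1]
  [0, 0, 6]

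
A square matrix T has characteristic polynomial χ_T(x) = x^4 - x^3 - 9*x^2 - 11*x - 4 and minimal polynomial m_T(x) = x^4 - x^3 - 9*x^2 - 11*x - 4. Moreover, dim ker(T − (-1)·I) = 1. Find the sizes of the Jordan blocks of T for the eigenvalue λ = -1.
Block sizes for λ = -1: [3]

Step 1 — from the characteristic polynomial, algebraic multiplicity of λ = -1 is 3. From dim ker(T − (-1)·I) = 1, there are exactly 1 Jordan blocks for λ = -1.
Step 2 — from the minimal polynomial, the factor (x + 1)^3 tells us the largest block for λ = -1 has size 3.
Step 3 — with total size 3, 1 blocks, and largest block 3, the block sizes (in nonincreasing order) are [3].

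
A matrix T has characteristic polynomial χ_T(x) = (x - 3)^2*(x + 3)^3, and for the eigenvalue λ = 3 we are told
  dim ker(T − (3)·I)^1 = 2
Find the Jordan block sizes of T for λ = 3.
Block sizes for λ = 3: [1, 1]

From the dimensions of kernels of powers, the number of Jordan blocks of size at least j is d_j − d_{j−1} where d_j = dim ker(N^j) (with d_0 = 0). Computing the differences gives [2].
The number of blocks of size exactly k is (#blocks of size ≥ k) − (#blocks of size ≥ k + 1), so the partition is: 2 block(s) of size 1.
In nonincreasing order the block sizes are [1, 1].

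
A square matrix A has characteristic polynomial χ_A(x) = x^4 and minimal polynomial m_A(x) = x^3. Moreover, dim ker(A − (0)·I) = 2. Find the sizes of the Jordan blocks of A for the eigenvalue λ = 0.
Block sizes for λ = 0: [3, 1]

Step 1 — from the characteristic polynomial, algebraic multiplicity of λ = 0 is 4. From dim ker(A − (0)·I) = 2, there are exactly 2 Jordan blocks for λ = 0.
Step 2 — from the minimal polynomial, the factor (x − 0)^3 tells us the largest block for λ = 0 has size 3.
Step 3 — with total size 4, 2 blocks, and largest block 3, the block sizes (in nonincreasing order) are [3, 1].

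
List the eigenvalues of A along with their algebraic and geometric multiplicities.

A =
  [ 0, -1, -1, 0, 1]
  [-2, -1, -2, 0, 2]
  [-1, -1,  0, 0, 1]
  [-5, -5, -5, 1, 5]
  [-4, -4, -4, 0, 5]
λ = 1: alg = 5, geom = 4

Step 1 — factor the characteristic polynomial to read off the algebraic multiplicities:
  χ_A(x) = (x - 1)^5

Step 2 — compute geometric multiplicities via the rank-nullity identity g(λ) = n − rank(A − λI):
  rank(A − (1)·I) = 1, so dim ker(A − (1)·I) = n − 1 = 4

Summary:
  λ = 1: algebraic multiplicity = 5, geometric multiplicity = 4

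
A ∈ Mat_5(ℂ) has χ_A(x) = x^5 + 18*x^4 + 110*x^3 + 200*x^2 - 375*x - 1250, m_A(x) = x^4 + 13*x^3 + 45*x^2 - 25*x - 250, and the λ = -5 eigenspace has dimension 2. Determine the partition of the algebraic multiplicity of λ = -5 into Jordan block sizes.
Block sizes for λ = -5: [3, 1]

Step 1 — from the characteristic polynomial, algebraic multiplicity of λ = -5 is 4. From dim ker(A − (-5)·I) = 2, there are exactly 2 Jordan blocks for λ = -5.
Step 2 — from the minimal polynomial, the factor (x + 5)^3 tells us the largest block for λ = -5 has size 3.
Step 3 — with total size 4, 2 blocks, and largest block 3, the block sizes (in nonincreasing order) are [3, 1].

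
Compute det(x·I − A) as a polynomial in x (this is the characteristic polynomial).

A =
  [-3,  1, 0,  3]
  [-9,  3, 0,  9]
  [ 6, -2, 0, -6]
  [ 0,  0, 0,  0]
x^4

Expanding det(x·I − A) (e.g. by cofactor expansion or by noting that A is similar to its Jordan form J, which has the same characteristic polynomial as A) gives
  χ_A(x) = x^4
which factors as x^4. The eigenvalues (with algebraic multiplicities) are λ = 0 with multiplicity 4.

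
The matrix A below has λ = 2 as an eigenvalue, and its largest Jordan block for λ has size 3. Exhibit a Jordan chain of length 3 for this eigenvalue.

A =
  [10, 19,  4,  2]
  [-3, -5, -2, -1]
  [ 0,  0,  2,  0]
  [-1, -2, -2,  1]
A Jordan chain for λ = 2 of length 3:
v_1 = (5, -2, 0, -1)ᵀ
v_2 = (8, -3, 0, -1)ᵀ
v_3 = (1, 0, 0, 0)ᵀ

Let N = A − (2)·I. We want v_3 with N^3 v_3 = 0 but N^2 v_3 ≠ 0; then v_{j-1} := N · v_j for j = 3, …, 2.

Pick v_3 = (1, 0, 0, 0)ᵀ.
Then v_2 = N · v_3 = (8, -3, 0, -1)ᵀ.
Then v_1 = N · v_2 = (5, -2, 0, -1)ᵀ.

Sanity check: (A − (2)·I) v_1 = (0, 0, 0, 0)ᵀ = 0. ✓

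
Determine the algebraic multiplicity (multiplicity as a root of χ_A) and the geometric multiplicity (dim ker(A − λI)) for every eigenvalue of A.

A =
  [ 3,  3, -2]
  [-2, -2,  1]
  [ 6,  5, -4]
λ = -1: alg = 3, geom = 1

Step 1 — factor the characteristic polynomial to read off the algebraic multiplicities:
  χ_A(x) = (x + 1)^3

Step 2 — compute geometric multiplicities via the rank-nullity identity g(λ) = n − rank(A − λI):
  rank(A − (-1)·I) = 2, so dim ker(A − (-1)·I) = n − 2 = 1

Summary:
  λ = -1: algebraic multiplicity = 3, geometric multiplicity = 1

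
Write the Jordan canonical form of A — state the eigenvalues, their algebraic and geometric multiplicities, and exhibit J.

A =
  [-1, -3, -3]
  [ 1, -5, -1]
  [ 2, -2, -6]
J_2(-4) ⊕ J_1(-4)

The characteristic polynomial is
  det(x·I − A) = x^3 + 12*x^2 + 48*x + 64 = (x + 4)^3

Eigenvalues and multiplicities (the geometric multiplicity of λ is n − rank(A − λI), which equals the number of Jordan blocks for λ):
  λ = -4: algebraic multiplicity = 3, geometric multiplicity = 2

Determining the block sizes for each eigenvalue:
  λ = -4: 2 blocks summing to 3 forces exactly one block of size 2 and the rest size 1 → block sizes [2, 1]

Assembling the blocks gives a Jordan form
J =
  [-4,  1,  0]
  [ 0, -4,  0]
  [ 0,  0, -4]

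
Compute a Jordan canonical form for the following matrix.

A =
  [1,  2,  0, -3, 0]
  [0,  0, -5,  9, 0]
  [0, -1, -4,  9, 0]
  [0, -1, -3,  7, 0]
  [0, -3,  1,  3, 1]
J_3(1) ⊕ J_1(1) ⊕ J_1(1)

The characteristic polynomial is
  det(x·I − A) = x^5 - 5*x^4 + 10*x^3 - 10*x^2 + 5*x - 1 = (x - 1)^5

Eigenvalues and multiplicities (the geometric multiplicity of λ is n − rank(A − λI), which equals the number of Jordan blocks for λ):
  λ = 1: algebraic multiplicity = 5, geometric multiplicity = 3

Determining the block sizes for each eigenvalue:
  λ = 1: with am = 5 and gm = 3, the partition is not yet determined (e.g. several partitions of 5 into 3 parts exist). Let N = A − (1)·I. Computing rank(N^1) = 2, rank(N^2) = 1, rank(N^3) = 0; the number of blocks of size ≥ j is rank(N^{j−1}) − rank(N^j), giving [3, 1, 1]. So we have 1 block(s) of size 3, 2 block(s) of size 1 → block sizes [3, 1, 1]

Assembling the blocks gives a Jordan form
J =
  [1, 1, 0, 0, 0]
  [0, 1, 1, 0, 0]
  [0, 0, 1, 0, 0]
  [0, 0, 0, 1, 0]
  [0, 0, 0, 0, 1]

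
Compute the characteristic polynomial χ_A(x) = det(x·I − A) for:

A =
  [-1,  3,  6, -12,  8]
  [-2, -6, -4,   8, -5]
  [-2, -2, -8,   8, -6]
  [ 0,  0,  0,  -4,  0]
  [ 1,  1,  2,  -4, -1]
x^5 + 20*x^4 + 160*x^3 + 640*x^2 + 1280*x + 1024

Expanding det(x·I − A) (e.g. by cofactor expansion or by noting that A is similar to its Jordan form J, which has the same characteristic polynomial as A) gives
  χ_A(x) = x^5 + 20*x^4 + 160*x^3 + 640*x^2 + 1280*x + 1024
which factors as (x + 4)^5. The eigenvalues (with algebraic multiplicities) are λ = -4 with multiplicity 5.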